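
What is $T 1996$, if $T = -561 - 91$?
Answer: $-1301392$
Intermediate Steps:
$T = -652$
$T 1996 = \left(-652\right) 1996 = -1301392$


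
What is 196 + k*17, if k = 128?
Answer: 2372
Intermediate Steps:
196 + k*17 = 196 + 128*17 = 196 + 2176 = 2372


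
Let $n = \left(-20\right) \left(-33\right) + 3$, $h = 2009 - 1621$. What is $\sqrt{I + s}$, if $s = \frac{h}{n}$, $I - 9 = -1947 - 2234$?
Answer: $\frac{4 i \sqrt{114601539}}{663} \approx 64.587 i$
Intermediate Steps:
$h = 388$
$I = -4172$ ($I = 9 - 4181 = -4172$)
$n = 663$ ($n = 660 + 3 = 663$)
$s = \frac{388}{663} \approx 0.58522$
$\sqrt{I + s} = \sqrt{-4172 + \frac{388}{663}} = \sqrt{- \frac{2765648}{663}} = \frac{4 i \sqrt{114601539}}{663}$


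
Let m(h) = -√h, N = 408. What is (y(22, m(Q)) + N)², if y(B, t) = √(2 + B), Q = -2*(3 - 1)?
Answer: 166488 + 1632*√6 ≈ 1.7049e+5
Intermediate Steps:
Q = -4 (Q = -2*2 = -4)
(y(22, m(Q)) + N)² = (√(2 + 22) + 408)² = (√24 + 408)² = (2*√6 + 408)² = (408 + 2*√6)²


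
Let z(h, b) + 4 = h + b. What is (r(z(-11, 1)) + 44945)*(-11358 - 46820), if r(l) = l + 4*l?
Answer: -2610737750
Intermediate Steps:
z(h, b) = -4 + b + h (z(h, b) = -4 + (h + b) = -4 + (b + h) = -4 + b + h)
r(l) = 5*l
(r(z(-11, 1)) + 44945)*(-11358 - 46820) = (5*(-4 + 1 - 11) + 44945)*(-11358 - 46820) = (5*(-14) + 44945)*(-58178) = (-70 + 44945)*(-58178) = 44875*(-58178) = -2610737750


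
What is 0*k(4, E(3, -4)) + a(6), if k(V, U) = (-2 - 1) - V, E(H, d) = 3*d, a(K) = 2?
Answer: 2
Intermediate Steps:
k(V, U) = -3 - V
0*k(4, E(3, -4)) + a(6) = 0*(-3 - 1*4) + 2 = 0*(-3 - 4) + 2 = 0*(-7) + 2 = 0 + 2 = 2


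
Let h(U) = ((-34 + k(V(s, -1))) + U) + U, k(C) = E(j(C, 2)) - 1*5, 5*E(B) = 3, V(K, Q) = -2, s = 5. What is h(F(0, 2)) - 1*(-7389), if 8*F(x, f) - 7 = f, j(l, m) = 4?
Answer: 147057/20 ≈ 7352.9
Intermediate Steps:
E(B) = ⅗ (E(B) = (⅕)*3 = ⅗)
F(x, f) = 7/8 + f/8
k(C) = -22/5 (k(C) = ⅗ - 1*5 = ⅗ - 5 = -22/5)
h(U) = -192/5 + 2*U (h(U) = ((-34 - 22/5) + U) + U = (-192/5 + U) + U = -192/5 + 2*U)
h(F(0, 2)) - 1*(-7389) = (-192/5 + 2*(7/8 + (⅛)*2)) - 1*(-7389) = (-192/5 + 2*(7/8 + ¼)) + 7389 = (-192/5 + 2*(9/8)) + 7389 = (-192/5 + 9/4) + 7389 = -723/20 + 7389 = 147057/20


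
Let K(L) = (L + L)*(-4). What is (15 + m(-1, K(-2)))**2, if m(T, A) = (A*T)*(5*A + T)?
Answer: 1560001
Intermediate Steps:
K(L) = -8*L (K(L) = (2*L)*(-4) = -8*L)
m(T, A) = A*T*(T + 5*A) (m(T, A) = (A*T)*(T + 5*A) = A*T*(T + 5*A))
(15 + m(-1, K(-2)))**2 = (15 - 8*(-2)*(-1)*(-1 + 5*(-8*(-2))))**2 = (15 + 16*(-1)*(-1 + 5*16))**2 = (15 + 16*(-1)*(-1 + 80))**2 = (15 + 16*(-1)*79)**2 = (15 - 1264)**2 = (-1249)**2 = 1560001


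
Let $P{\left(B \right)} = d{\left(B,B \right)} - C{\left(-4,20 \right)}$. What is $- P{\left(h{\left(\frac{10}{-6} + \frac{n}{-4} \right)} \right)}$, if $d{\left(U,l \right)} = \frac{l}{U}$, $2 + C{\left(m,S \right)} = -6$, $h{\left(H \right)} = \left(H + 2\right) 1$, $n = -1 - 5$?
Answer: $-9$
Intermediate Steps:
$n = -6$ ($n = -1 - 5 = -6$)
$h{\left(H \right)} = 2 + H$ ($h{\left(H \right)} = \left(2 + H\right) 1 = 2 + H$)
$C{\left(m,S \right)} = -8$ ($C{\left(m,S \right)} = -2 - 6 = -8$)
$P{\left(B \right)} = 9$ ($P{\left(B \right)} = \frac{B}{B} - -8 = 1 + 8 = 9$)
$- P{\left(h{\left(\frac{10}{-6} + \frac{n}{-4} \right)} \right)} = \left(-1\right) 9 = -9$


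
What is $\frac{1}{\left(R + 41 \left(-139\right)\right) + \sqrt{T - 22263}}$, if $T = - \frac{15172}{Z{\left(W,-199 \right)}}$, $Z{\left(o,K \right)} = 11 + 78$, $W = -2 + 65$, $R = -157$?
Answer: $- \frac{521184}{3054050083} - \frac{i \sqrt{177695531}}{3054050083} \approx -0.00017065 - 4.3648 \cdot 10^{-6} i$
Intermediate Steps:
$W = 63$
$Z{\left(o,K \right)} = 89$
$T = - \frac{15172}{89} \approx -170.47$
$\frac{1}{\left(R + 41 \left(-139\right)\right) + \sqrt{T - 22263}} = \frac{1}{\left(-157 + 41 \left(-139\right)\right) + \sqrt{- \frac{15172}{89} - 22263}} = \frac{1}{\left(-157 - 5699\right) + \sqrt{- \frac{1996579}{89}}} = \frac{1}{-5856 + \frac{i \sqrt{177695531}}{89}}$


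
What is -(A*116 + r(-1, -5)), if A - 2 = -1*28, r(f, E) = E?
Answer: 3021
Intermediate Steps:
A = -26 (A = 2 - 1*28 = 2 - 28 = -26)
-(A*116 + r(-1, -5)) = -(-26*116 - 5) = -(-3016 - 5) = -1*(-3021) = 3021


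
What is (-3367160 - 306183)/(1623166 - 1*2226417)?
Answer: 3673343/603251 ≈ 6.0892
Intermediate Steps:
(-3367160 - 306183)/(1623166 - 1*2226417) = -3673343/(1623166 - 2226417) = -3673343/(-603251) = -3673343*(-1/603251) = 3673343/603251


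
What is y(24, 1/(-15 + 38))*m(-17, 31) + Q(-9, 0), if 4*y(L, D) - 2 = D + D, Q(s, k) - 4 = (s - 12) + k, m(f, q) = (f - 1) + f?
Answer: -811/23 ≈ -35.261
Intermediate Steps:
m(f, q) = -1 + 2*f (m(f, q) = (-1 + f) + f = -1 + 2*f)
Q(s, k) = -8 + k + s (Q(s, k) = 4 + ((s - 12) + k) = 4 + ((-12 + s) + k) = 4 + (-12 + k + s) = -8 + k + s)
y(L, D) = ½ + D/2 (y(L, D) = ½ + (D + D)/4 = ½ + (2*D)/4 = ½ + D/2)
y(24, 1/(-15 + 38))*m(-17, 31) + Q(-9, 0) = (½ + 1/(2*(-15 + 38)))*(-1 + 2*(-17)) + (-8 + 0 - 9) = (½ + (½)/23)*(-1 - 34) - 17 = (½ + (½)*(1/23))*(-35) - 17 = (½ + 1/46)*(-35) - 17 = (12/23)*(-35) - 17 = -420/23 - 17 = -811/23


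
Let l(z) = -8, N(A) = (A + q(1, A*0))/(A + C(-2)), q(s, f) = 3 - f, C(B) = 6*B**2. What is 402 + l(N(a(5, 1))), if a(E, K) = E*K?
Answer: 394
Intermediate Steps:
N(A) = (3 + A)/(24 + A) (N(A) = (A + (3 - A*0))/(A + 6*(-2)**2) = (A + (3 - 1*0))/(A + 6*4) = (A + (3 + 0))/(A + 24) = (A + 3)/(24 + A) = (3 + A)/(24 + A))
402 + l(N(a(5, 1))) = 402 - 8 = 394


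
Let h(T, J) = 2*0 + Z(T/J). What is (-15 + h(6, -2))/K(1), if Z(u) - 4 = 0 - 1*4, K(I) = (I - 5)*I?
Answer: 15/4 ≈ 3.7500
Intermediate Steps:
K(I) = I*(-5 + I) (K(I) = (-5 + I)*I = I*(-5 + I))
Z(u) = 0 (Z(u) = 4 + (0 - 1*4) = 4 + (0 - 4) = 4 - 4 = 0)
h(T, J) = 0 (h(T, J) = 2*0 + 0 = 0 + 0 = 0)
(-15 + h(6, -2))/K(1) = (-15 + 0)/((1*(-5 + 1))) = -15/(1*(-4)) = -15/(-4) = -¼*(-15) = 15/4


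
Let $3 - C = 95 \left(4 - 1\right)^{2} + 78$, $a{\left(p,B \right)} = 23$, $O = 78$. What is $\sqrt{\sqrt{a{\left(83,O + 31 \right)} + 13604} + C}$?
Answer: $\sqrt{-930 + \sqrt{13627}} \approx 28.518 i$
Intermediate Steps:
$C = -930$ ($C = 3 - \left(95 \left(4 - 1\right)^{2} + 78\right) = 3 - \left(95 \cdot 3^{2} + 78\right) = 3 - \left(95 \cdot 9 + 78\right) = 3 - \left(855 + 78\right) = 3 - 933 = -930$)
$\sqrt{\sqrt{a{\left(83,O + 31 \right)} + 13604} + C} = \sqrt{\sqrt{23 + 13604} - 930} = \sqrt{\sqrt{13627} - 930} = \sqrt{-930 + \sqrt{13627}}$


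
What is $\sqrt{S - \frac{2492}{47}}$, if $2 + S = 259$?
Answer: $\frac{\sqrt{450589}}{47} \approx 14.282$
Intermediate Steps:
$S = 257$ ($S = -2 + 259 = 257$)
$\sqrt{S - \frac{2492}{47}} = \sqrt{257 - \frac{2492}{47}} = \sqrt{\frac{9587}{47}} = \frac{\sqrt{450589}}{47}$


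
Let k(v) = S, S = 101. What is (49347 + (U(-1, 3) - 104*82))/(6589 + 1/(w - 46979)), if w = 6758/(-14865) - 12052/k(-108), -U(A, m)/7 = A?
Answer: 1443453484213549/232962204889916 ≈ 6.1961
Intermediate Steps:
k(v) = 101
U(A, m) = -7*A
w = -179835538/1501365 (w = 6758/(-14865) - 12052/101 = 6758*(-1/14865) - 12052*1/101 = -6758/14865 - 12052/101 = -179835538/1501365 ≈ -119.78)
(49347 + (U(-1, 3) - 104*82))/(6589 + 1/(w - 46979)) = (49347 + (-7*(-1) - 104*82))/(6589 + 1/(-179835538/1501365 - 46979)) = (49347 + (7 - 8528))/(6589 + 1/(-70712461873/1501365)) = (49347 - 8521)/(6589 - 1501365/70712461873) = 40826/(465924409779832/70712461873) = 40826*(70712461873/465924409779832) = 1443453484213549/232962204889916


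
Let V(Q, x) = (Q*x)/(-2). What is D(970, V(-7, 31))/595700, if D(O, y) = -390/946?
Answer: -39/56353220 ≈ -6.9206e-7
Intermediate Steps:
V(Q, x) = -Q*x/2 (V(Q, x) = (Q*x)*(-½) = -Q*x/2)
D(O, y) = -195/473 (D(O, y) = -390*1/946 = -195/473)
D(970, V(-7, 31))/595700 = -195/473/595700 = -195/473*1/595700 = -39/56353220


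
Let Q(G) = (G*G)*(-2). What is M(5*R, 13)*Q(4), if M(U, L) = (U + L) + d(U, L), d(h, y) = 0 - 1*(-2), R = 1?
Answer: -640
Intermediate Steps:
Q(G) = -2*G² (Q(G) = G²*(-2) = -2*G²)
d(h, y) = 2 (d(h, y) = 0 + 2 = 2)
M(U, L) = 2 + L + U (M(U, L) = (U + L) + 2 = (L + U) + 2 = 2 + L + U)
M(5*R, 13)*Q(4) = (2 + 13 + 5*1)*(-2*4²) = (2 + 13 + 5)*(-2*16) = 20*(-32) = -640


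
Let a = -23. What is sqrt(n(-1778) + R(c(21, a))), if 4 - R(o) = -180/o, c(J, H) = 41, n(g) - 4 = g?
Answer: I*sqrt(2967990)/41 ≈ 42.019*I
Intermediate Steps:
n(g) = 4 + g
R(o) = 4 + 180/o (R(o) = 4 - (-180)/o = 4 + 180/o)
sqrt(n(-1778) + R(c(21, a))) = sqrt((4 - 1778) + (4 + 180/41)) = sqrt(-1774 + (4 + 180*(1/41))) = sqrt(-1774 + (4 + 180/41)) = sqrt(-1774 + 344/41) = sqrt(-72390/41) = I*sqrt(2967990)/41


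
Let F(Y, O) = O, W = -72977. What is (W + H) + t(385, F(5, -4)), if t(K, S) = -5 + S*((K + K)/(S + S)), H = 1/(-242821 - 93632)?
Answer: -24425478442/336453 ≈ -72597.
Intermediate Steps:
H = -1/336453 (H = 1/(-336453) = -1/336453 ≈ -2.9722e-6)
t(K, S) = -5 + K (t(K, S) = -5 + S*((2*K)/((2*S))) = -5 + S*((2*K)*(1/(2*S))) = -5 + S*(K/S) = -5 + K)
(W + H) + t(385, F(5, -4)) = (-72977 - 1/336453) + (-5 + 385) = -24553330582/336453 + 380 = -24425478442/336453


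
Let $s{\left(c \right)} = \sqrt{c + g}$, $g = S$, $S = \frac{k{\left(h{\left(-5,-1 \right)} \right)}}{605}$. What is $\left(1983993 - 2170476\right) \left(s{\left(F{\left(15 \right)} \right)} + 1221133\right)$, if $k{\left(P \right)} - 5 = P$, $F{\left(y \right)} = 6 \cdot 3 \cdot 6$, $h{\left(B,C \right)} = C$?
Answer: $-227720545239 - \frac{135624 \sqrt{5105}}{5} \approx -2.2772 \cdot 10^{11}$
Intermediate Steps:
$F{\left(y \right)} = 108$ ($F{\left(y \right)} = 18 \cdot 6 = 108$)
$k{\left(P \right)} = 5 + P$
$S = \frac{4}{605}$ ($S = \frac{5 - 1}{605} = 4 \cdot \frac{1}{605} = \frac{4}{605} \approx 0.0066116$)
$g = \frac{4}{605} \approx 0.0066116$
$s{\left(c \right)} = \sqrt{\frac{4}{605} + c}$ ($s{\left(c \right)} = \sqrt{c + \frac{4}{605}} = \sqrt{\frac{4}{605} + c}$)
$\left(1983993 - 2170476\right) \left(s{\left(F{\left(15 \right)} \right)} + 1221133\right) = \left(1983993 - 2170476\right) \left(\frac{\sqrt{20 + 3025 \cdot 108}}{55} + 1221133\right) = - 186483 \left(\frac{\sqrt{20 + 326700}}{55} + 1221133\right) = - 186483 \left(\frac{\sqrt{326720}}{55} + 1221133\right) = - 186483 \left(\frac{8 \sqrt{5105}}{55} + 1221133\right) = - 186483 \left(1221133 + \frac{8 \sqrt{5105}}{55}\right) = -227720545239 - \frac{135624 \sqrt{5105}}{5}$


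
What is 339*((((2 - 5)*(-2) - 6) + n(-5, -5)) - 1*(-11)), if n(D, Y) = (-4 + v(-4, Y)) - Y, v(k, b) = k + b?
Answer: 1017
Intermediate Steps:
v(k, b) = b + k
n(D, Y) = -8 (n(D, Y) = (-4 + (Y - 4)) - Y = (-4 + (-4 + Y)) - Y = (-8 + Y) - Y = -8)
339*((((2 - 5)*(-2) - 6) + n(-5, -5)) - 1*(-11)) = 339*((((2 - 5)*(-2) - 6) - 8) - 1*(-11)) = 339*(((-3*(-2) - 6) - 8) + 11) = 339*(((6 - 6) - 8) + 11) = 339*((0 - 8) + 11) = 339*(-8 + 11) = 339*3 = 1017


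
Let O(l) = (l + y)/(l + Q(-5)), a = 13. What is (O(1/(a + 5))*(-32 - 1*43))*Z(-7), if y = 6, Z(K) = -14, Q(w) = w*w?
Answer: 114450/451 ≈ 253.77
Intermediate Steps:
Q(w) = w²
O(l) = (6 + l)/(25 + l) (O(l) = (l + 6)/(l + (-5)²) = (6 + l)/(l + 25) = (6 + l)/(25 + l))
(O(1/(a + 5))*(-32 - 1*43))*Z(-7) = (((6 + 1/(13 + 5))/(25 + 1/(13 + 5)))*(-32 - 1*43))*(-14) = (((6 + 1/18)/(25 + 1/18))*(-32 - 43))*(-14) = (((6 + 1/18)/(25 + 1/18))*(-75))*(-14) = (((109/18)/(451/18))*(-75))*(-14) = (((18/451)*(109/18))*(-75))*(-14) = ((109/451)*(-75))*(-14) = -8175/451*(-14) = 114450/451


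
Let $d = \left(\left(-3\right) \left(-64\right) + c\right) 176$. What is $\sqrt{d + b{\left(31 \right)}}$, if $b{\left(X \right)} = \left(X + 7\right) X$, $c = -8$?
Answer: $\sqrt{33562} \approx 183.2$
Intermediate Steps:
$b{\left(X \right)} = X \left(7 + X\right)$ ($b{\left(X \right)} = \left(7 + X\right) X = X \left(7 + X\right)$)
$d = 32384$ ($d = \left(\left(-3\right) \left(-64\right) - 8\right) 176 = \left(192 - 8\right) 176 = 184 \cdot 176 = 32384$)
$\sqrt{d + b{\left(31 \right)}} = \sqrt{32384 + 31 \left(7 + 31\right)} = \sqrt{32384 + 31 \cdot 38} = \sqrt{32384 + 1178} = \sqrt{33562}$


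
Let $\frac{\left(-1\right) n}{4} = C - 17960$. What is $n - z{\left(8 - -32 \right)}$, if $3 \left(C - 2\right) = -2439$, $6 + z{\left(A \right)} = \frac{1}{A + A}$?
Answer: $\frac{6007199}{80} \approx 75090.0$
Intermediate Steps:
$z{\left(A \right)} = -6 + \frac{1}{2 A}$ ($z{\left(A \right)} = -6 + \frac{1}{A + A} = -6 + \frac{1}{2 A}$)
$C = -811$ ($C = 2 + \frac{1}{3} \left(-2439\right) = 2 - 813 = -811$)
$n = 75084$ ($n = - 4 \left(-811 - 17960\right) = \left(-4\right) \left(-18771\right) = 75084$)
$n - z{\left(8 - -32 \right)} = 75084 - \left(-6 + \frac{1}{2 \left(8 - -32\right)}\right) = 75084 - \left(-6 + \frac{1}{2 \left(8 + 32\right)}\right) = 75084 - \left(-6 + \frac{1}{2 \cdot 40}\right) = 75084 - \left(-6 + \frac{1}{2} \cdot \frac{1}{40}\right) = 75084 - \left(-6 + \frac{1}{80}\right) = 75084 - - \frac{479}{80} = 75084 + \frac{479}{80} = \frac{6007199}{80}$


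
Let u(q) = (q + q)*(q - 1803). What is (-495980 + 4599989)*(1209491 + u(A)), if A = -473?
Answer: 13800087311283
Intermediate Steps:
u(q) = 2*q*(-1803 + q) (u(q) = (2*q)*(-1803 + q) = 2*q*(-1803 + q))
(-495980 + 4599989)*(1209491 + u(A)) = (-495980 + 4599989)*(1209491 + 2*(-473)*(-1803 - 473)) = 4104009*(1209491 + 2*(-473)*(-2276)) = 4104009*(1209491 + 2153096) = 4104009*3362587 = 13800087311283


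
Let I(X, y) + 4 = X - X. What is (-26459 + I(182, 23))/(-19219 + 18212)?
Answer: 26463/1007 ≈ 26.279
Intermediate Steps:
I(X, y) = -4 (I(X, y) = -4 + (X - X) = -4 + 0 = -4)
(-26459 + I(182, 23))/(-19219 + 18212) = (-26459 - 4)/(-19219 + 18212) = -26463/(-1007) = -26463*(-1/1007) = 26463/1007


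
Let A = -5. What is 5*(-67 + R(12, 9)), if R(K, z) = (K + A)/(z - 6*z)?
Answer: -3022/9 ≈ -335.78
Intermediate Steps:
R(K, z) = -(-5 + K)/(5*z) (R(K, z) = (K - 5)/(z - 6*z) = (-5 + K)/((-5*z)) = (-5 + K)*(-1/(5*z)) = -(-5 + K)/(5*z))
5*(-67 + R(12, 9)) = 5*(-67 + (⅕)*(5 - 1*12)/9) = 5*(-67 + (⅕)*(⅑)*(5 - 12)) = 5*(-67 + (⅕)*(⅑)*(-7)) = 5*(-67 - 7/45) = 5*(-3022/45) = -3022/9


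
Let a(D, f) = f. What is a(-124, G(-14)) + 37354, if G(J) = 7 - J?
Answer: 37375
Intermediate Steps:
a(-124, G(-14)) + 37354 = (7 - 1*(-14)) + 37354 = (7 + 14) + 37354 = 21 + 37354 = 37375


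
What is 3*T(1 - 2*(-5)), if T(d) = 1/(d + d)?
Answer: 3/22 ≈ 0.13636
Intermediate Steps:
T(d) = 1/(2*d)
3*T(1 - 2*(-5)) = 3*(1/(2*(1 - 2*(-5)))) = 3*(1/(2*(1 + 10))) = 3*((½)/11) = 3*((½)*(1/11)) = 3*(1/22) = 3/22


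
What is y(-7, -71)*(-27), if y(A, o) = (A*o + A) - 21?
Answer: -12663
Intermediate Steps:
y(A, o) = -21 + A + A*o (y(A, o) = (A + A*o) - 21 = -21 + A + A*o)
y(-7, -71)*(-27) = (-21 - 7 - 7*(-71))*(-27) = (-21 - 7 + 497)*(-27) = 469*(-27) = -12663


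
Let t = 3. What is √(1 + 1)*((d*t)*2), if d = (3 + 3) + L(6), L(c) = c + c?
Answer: 108*√2 ≈ 152.74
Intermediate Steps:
L(c) = 2*c
d = 18 (d = (3 + 3) + 2*6 = 6 + 12 = 18)
√(1 + 1)*((d*t)*2) = √(1 + 1)*((18*3)*2) = √2*(54*2) = √2*108 = 108*√2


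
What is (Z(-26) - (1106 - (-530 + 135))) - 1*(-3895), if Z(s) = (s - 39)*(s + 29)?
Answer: 2199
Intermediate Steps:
Z(s) = (-39 + s)*(29 + s)
(Z(-26) - (1106 - (-530 + 135))) - 1*(-3895) = ((-1131 + (-26)**2 - 10*(-26)) - (1106 - (-530 + 135))) - 1*(-3895) = ((-1131 + 676 + 260) - (1106 - 1*(-395))) + 3895 = (-195 - (1106 + 395)) + 3895 = (-195 - 1*1501) + 3895 = (-195 - 1501) + 3895 = -1696 + 3895 = 2199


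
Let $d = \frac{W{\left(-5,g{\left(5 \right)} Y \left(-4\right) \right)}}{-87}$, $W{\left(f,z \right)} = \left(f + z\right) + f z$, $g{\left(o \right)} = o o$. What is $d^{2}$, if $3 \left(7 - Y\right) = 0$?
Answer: $\frac{7812025}{7569} \approx 1032.1$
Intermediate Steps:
$Y = 7$ ($Y = 7 - 0 = 7 + 0 = 7$)
$g{\left(o \right)} = o^{2}$
$W{\left(f,z \right)} = f + z + f z$
$d = - \frac{2795}{87}$ ($d = \frac{-5 + 5^{2} \cdot 7 \left(-4\right) - 5 \cdot 5^{2} \cdot 7 \left(-4\right)}{-87} = \left(-5 + 25 \cdot 7 \left(-4\right) - 5 \cdot 25 \cdot 7 \left(-4\right)\right) \left(- \frac{1}{87}\right) = \left(-5 + 175 \left(-4\right) - 5 \cdot 175 \left(-4\right)\right) \left(- \frac{1}{87}\right) = \left(-5 - 700 - -3500\right) \left(- \frac{1}{87}\right) = \left(-5 - 700 + 3500\right) \left(- \frac{1}{87}\right) = 2795 \left(- \frac{1}{87}\right) = - \frac{2795}{87} \approx -32.126$)
$d^{2} = \left(- \frac{2795}{87}\right)^{2} = \frac{7812025}{7569}$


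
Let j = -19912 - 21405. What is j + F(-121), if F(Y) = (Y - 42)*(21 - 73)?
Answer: -32841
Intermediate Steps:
j = -41317
F(Y) = 2184 - 52*Y (F(Y) = (-42 + Y)*(-52) = 2184 - 52*Y)
j + F(-121) = -41317 + (2184 - 52*(-121)) = -41317 + (2184 + 6292) = -41317 + 8476 = -32841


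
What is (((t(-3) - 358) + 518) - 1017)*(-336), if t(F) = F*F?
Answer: 284928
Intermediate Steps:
t(F) = F²
(((t(-3) - 358) + 518) - 1017)*(-336) = ((((-3)² - 358) + 518) - 1017)*(-336) = (((9 - 358) + 518) - 1017)*(-336) = ((-349 + 518) - 1017)*(-336) = (169 - 1017)*(-336) = -848*(-336) = 284928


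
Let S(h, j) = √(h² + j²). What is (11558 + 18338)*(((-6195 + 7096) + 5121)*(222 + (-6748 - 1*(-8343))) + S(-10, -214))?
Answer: 327121254704 + 59792*√11474 ≈ 3.2713e+11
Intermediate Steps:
(11558 + 18338)*(((-6195 + 7096) + 5121)*(222 + (-6748 - 1*(-8343))) + S(-10, -214)) = (11558 + 18338)*(((-6195 + 7096) + 5121)*(222 + (-6748 - 1*(-8343))) + √((-10)² + (-214)²)) = 29896*((901 + 5121)*(222 + (-6748 + 8343)) + √(100 + 45796)) = 29896*(6022*(222 + 1595) + √45896) = 29896*(6022*1817 + 2*√11474) = 29896*(10941974 + 2*√11474) = 327121254704 + 59792*√11474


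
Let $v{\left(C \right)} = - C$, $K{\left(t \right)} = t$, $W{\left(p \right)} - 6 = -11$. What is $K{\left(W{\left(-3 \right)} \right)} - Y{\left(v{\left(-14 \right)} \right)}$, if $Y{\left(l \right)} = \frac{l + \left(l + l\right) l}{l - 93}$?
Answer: $\frac{11}{79} \approx 0.13924$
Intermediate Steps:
$W{\left(p \right)} = -5$ ($W{\left(p \right)} = 6 - 11 = -5$)
$Y{\left(l \right)} = \frac{l + 2 l^{2}}{-93 + l}$ ($Y{\left(l \right)} = \frac{l + 2 l l}{-93 + l} = \frac{l + 2 l^{2}}{-93 + l}$)
$K{\left(W{\left(-3 \right)} \right)} - Y{\left(v{\left(-14 \right)} \right)} = -5 - \frac{\left(-1\right) \left(-14\right) \left(1 + 2 \left(\left(-1\right) \left(-14\right)\right)\right)}{-93 - -14} = -5 - \frac{14 \left(1 + 2 \cdot 14\right)}{-93 + 14} = -5 - \frac{14 \left(1 + 28\right)}{-79} = -5 - 14 \left(- \frac{1}{79}\right) 29 = -5 - - \frac{406}{79} = -5 + \frac{406}{79} = \frac{11}{79}$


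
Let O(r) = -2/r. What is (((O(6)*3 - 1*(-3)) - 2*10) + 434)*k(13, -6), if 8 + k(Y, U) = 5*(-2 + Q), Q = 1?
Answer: -5408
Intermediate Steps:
k(Y, U) = -13 (k(Y, U) = -8 + 5*(-2 + 1) = -8 + 5*(-1) = -8 - 5 = -13)
(((O(6)*3 - 1*(-3)) - 2*10) + 434)*k(13, -6) = (((-2/6*3 - 1*(-3)) - 2*10) + 434)*(-13) = (((-2*⅙*3 + 3) - 20) + 434)*(-13) = (((-⅓*3 + 3) - 20) + 434)*(-13) = (((-1 + 3) - 20) + 434)*(-13) = ((2 - 20) + 434)*(-13) = (-18 + 434)*(-13) = 416*(-13) = -5408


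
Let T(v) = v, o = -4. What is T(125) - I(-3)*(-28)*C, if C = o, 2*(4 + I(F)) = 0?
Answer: 573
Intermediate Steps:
I(F) = -4 (I(F) = -4 + (1/2)*0 = -4 + 0 = -4)
C = -4
T(125) - I(-3)*(-28)*C = 125 - (-4*(-28))*(-4) = 125 - 112*(-4) = 125 - 1*(-448) = 125 + 448 = 573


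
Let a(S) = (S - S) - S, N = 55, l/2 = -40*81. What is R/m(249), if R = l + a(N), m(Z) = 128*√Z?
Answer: -6535*√249/31872 ≈ -3.2355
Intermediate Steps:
l = -6480 (l = 2*(-40*81) = 2*(-3240) = -6480)
a(S) = -S (a(S) = 0 - S = -S)
R = -6535 (R = -6480 - 1*55 = -6480 - 55 = -6535)
R/m(249) = -6535*√249/31872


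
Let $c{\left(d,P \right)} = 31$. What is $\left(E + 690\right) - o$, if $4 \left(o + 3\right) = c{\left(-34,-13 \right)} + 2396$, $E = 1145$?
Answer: $\frac{4925}{4} \approx 1231.3$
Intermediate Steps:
$o = \frac{2415}{4}$ ($o = -3 + \frac{31 + 2396}{4} = -3 + \frac{1}{4} \cdot 2427 = -3 + \frac{2427}{4} = \frac{2415}{4} \approx 603.75$)
$\left(E + 690\right) - o = \left(1145 + 690\right) - \frac{2415}{4} = 1835 - \frac{2415}{4} = \frac{4925}{4}$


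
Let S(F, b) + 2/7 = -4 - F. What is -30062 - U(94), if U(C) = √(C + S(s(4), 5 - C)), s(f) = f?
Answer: -30062 - 10*√42/7 ≈ -30071.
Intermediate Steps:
S(F, b) = -30/7 - F (S(F, b) = -2/7 + (-4 - F) = -30/7 - F)
U(C) = √(-58/7 + C) (U(C) = √(C + (-30/7 - 1*4)) = √(C + (-30/7 - 4)) = √(C - 58/7) = √(-58/7 + C))
-30062 - U(94) = -30062 - √(-406 + 49*94)/7 = -30062 - √(-406 + 4606)/7 = -30062 - √4200/7 = -30062 - 10*√42/7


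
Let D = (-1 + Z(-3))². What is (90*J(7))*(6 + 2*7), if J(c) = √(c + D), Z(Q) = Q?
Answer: 1800*√23 ≈ 8632.5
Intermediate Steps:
D = 16 (D = (-1 - 3)² = (-4)² = 16)
J(c) = √(16 + c) (J(c) = √(c + 16) = √(16 + c))
(90*J(7))*(6 + 2*7) = (90*√(16 + 7))*(6 + 2*7) = (90*√23)*(6 + 14) = (90*√23)*20 = 1800*√23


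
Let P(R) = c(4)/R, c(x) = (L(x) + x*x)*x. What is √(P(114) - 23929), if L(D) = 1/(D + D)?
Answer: I*√34552659/38 ≈ 154.69*I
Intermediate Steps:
L(D) = 1/(2*D)
c(x) = x*(x² + 1/(2*x)) (c(x) = (1/(2*x) + x*x)*x = (1/(2*x) + x²)*x = (x² + 1/(2*x))*x = x*(x² + 1/(2*x)))
P(R) = 129/(2*R) (P(R) = (½ + 4³)/R = (½ + 64)/R = 129/(2*R))
√(P(114) - 23929) = √((129/2)/114 - 23929) = √((129/2)*(1/114) - 23929) = √(43/76 - 23929) = √(-1818561/76) = I*√34552659/38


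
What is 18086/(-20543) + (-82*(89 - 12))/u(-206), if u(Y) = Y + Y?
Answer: 61128535/4231858 ≈ 14.445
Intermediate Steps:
u(Y) = 2*Y
18086/(-20543) + (-82*(89 - 12))/u(-206) = 18086/(-20543) + (-82*(89 - 12))/((2*(-206))) = 18086*(-1/20543) - 82*77/(-412) = -18086/20543 - 6314*(-1/412) = -18086/20543 + 3157/206 = 61128535/4231858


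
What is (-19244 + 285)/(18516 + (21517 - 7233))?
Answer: -18959/32800 ≈ -0.57802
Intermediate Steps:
(-19244 + 285)/(18516 + (21517 - 7233)) = -18959/(18516 + 14284) = -18959/32800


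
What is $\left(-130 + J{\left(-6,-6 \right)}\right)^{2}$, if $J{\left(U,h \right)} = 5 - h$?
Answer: $14161$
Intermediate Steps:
$\left(-130 + J{\left(-6,-6 \right)}\right)^{2} = \left(-130 + \left(5 - -6\right)\right)^{2} = \left(-130 + \left(5 + 6\right)\right)^{2} = \left(-130 + 11\right)^{2} = \left(-119\right)^{2} = 14161$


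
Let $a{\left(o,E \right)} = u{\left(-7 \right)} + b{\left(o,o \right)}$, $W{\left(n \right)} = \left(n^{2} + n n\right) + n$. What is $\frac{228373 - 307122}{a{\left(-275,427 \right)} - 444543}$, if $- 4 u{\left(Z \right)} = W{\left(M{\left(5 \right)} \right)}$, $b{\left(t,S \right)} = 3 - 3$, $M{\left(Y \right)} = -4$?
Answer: $\frac{78749}{444550} \approx 0.17714$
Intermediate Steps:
$b{\left(t,S \right)} = 0$
$W{\left(n \right)} = n + 2 n^{2}$ ($W{\left(n \right)} = \left(n^{2} + n^{2}\right) + n = 2 n^{2} + n = n + 2 n^{2}$)
$u{\left(Z \right)} = -7$ ($u{\left(Z \right)} = - \frac{\left(-4\right) \left(1 + 2 \left(-4\right)\right)}{4} = - \frac{\left(-4\right) \left(1 - 8\right)}{4} = - \frac{\left(-4\right) \left(-7\right)}{4} = \left(- \frac{1}{4}\right) 28 = -7$)
$a{\left(o,E \right)} = -7$ ($a{\left(o,E \right)} = -7 + 0 = -7$)
$\frac{228373 - 307122}{a{\left(-275,427 \right)} - 444543} = \frac{228373 - 307122}{-7 - 444543} = - \frac{78749}{-444550} = \left(-78749\right) \left(- \frac{1}{444550}\right) = \frac{78749}{444550}$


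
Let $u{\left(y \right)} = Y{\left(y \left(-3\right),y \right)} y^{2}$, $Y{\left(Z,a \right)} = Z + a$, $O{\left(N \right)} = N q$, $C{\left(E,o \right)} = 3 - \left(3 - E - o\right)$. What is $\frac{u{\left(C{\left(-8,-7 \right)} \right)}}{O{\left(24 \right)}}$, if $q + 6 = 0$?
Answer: $- \frac{375}{8} \approx -46.875$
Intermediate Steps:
$q = -6$ ($q = -6 + 0 = -6$)
$C{\left(E,o \right)} = E + o$ ($C{\left(E,o \right)} = 3 + \left(-3 + E + o\right) = E + o$)
$O{\left(N \right)} = - 6 N$ ($O{\left(N \right)} = N \left(-6\right) = - 6 N$)
$u{\left(y \right)} = - 2 y^{3}$ ($u{\left(y \right)} = \left(y \left(-3\right) + y\right) y^{2} = \left(- 3 y + y\right) y^{2} = - 2 y y^{2} = - 2 y^{3}$)
$\frac{u{\left(C{\left(-8,-7 \right)} \right)}}{O{\left(24 \right)}} = \frac{\left(-2\right) \left(-8 - 7\right)^{3}}{\left(-6\right) 24} = \frac{\left(-2\right) \left(-15\right)^{3}}{-144} = \left(-2\right) \left(-3375\right) \left(- \frac{1}{144}\right) = 6750 \left(- \frac{1}{144}\right) = - \frac{375}{8}$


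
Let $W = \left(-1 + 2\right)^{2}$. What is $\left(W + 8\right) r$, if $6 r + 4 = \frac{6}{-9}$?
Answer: $-7$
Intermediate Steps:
$W = 1$ ($W = 1^{2} = 1$)
$r = - \frac{7}{9}$ ($r = - \frac{2}{3} + \frac{6 \frac{1}{-9}}{6} = - \frac{2}{3} + \frac{6 \left(- \frac{1}{9}\right)}{6} = - \frac{2}{3} + \frac{1}{6} \left(- \frac{2}{3}\right) = - \frac{2}{3} - \frac{1}{9} = - \frac{7}{9} \approx -0.77778$)
$\left(W + 8\right) r = \left(1 + 8\right) \left(- \frac{7}{9}\right) = 9 \left(- \frac{7}{9}\right) = -7$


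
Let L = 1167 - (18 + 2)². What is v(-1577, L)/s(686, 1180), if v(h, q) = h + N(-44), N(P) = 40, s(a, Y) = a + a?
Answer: -1537/1372 ≈ -1.1203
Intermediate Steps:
s(a, Y) = 2*a
L = 767 (L = 1167 - 1*20² = 1167 - 1*400 = 1167 - 400 = 767)
v(h, q) = 40 + h (v(h, q) = h + 40 = 40 + h)
v(-1577, L)/s(686, 1180) = (40 - 1577)/((2*686)) = -1537/1372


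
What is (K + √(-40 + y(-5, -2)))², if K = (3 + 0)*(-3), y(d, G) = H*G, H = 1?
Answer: (9 - I*√42)² ≈ 39.0 - 116.65*I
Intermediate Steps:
y(d, G) = G (y(d, G) = 1*G = G)
K = -9 (K = 3*(-3) = -9)
(K + √(-40 + y(-5, -2)))² = (-9 + √(-40 - 2))² = (-9 + √(-42))² = (-9 + I*√42)²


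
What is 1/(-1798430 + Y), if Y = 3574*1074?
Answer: 1/2040046 ≈ 4.9018e-7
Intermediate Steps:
Y = 3838476
1/(-1798430 + Y) = 1/(-1798430 + 3838476) = 1/2040046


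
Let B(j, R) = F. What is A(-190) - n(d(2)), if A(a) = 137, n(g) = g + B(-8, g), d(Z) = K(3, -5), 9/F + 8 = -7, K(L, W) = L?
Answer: 673/5 ≈ 134.60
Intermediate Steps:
F = -⅗ (F = 9/(-8 - 7) = 9/(-15) = 9*(-1/15) = -⅗ ≈ -0.60000)
B(j, R) = -⅗
d(Z) = 3
n(g) = -⅗ + g (n(g) = g - ⅗ = -⅗ + g)
A(-190) - n(d(2)) = 137 - (-⅗ + 3) = 137 - 1*12/5 = 137 - 12/5 = 673/5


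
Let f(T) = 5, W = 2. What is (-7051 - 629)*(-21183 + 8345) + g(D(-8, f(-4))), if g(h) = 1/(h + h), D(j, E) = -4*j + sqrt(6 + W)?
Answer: 12521671682/127 - sqrt(2)/1016 ≈ 9.8596e+7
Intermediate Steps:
D(j, E) = -4*j + 2*sqrt(2) (D(j, E) = -4*j + sqrt(6 + 2) = -4*j + sqrt(8) = -4*j + 2*sqrt(2))
g(h) = 1/(2*h)
(-7051 - 629)*(-21183 + 8345) + g(D(-8, f(-4))) = (-7051 - 629)*(-21183 + 8345) + 1/(2*(-4*(-8) + 2*sqrt(2))) = -7680*(-12838) + 1/(2*(32 + 2*sqrt(2))) = 98595840 + 1/(2*(32 + 2*sqrt(2)))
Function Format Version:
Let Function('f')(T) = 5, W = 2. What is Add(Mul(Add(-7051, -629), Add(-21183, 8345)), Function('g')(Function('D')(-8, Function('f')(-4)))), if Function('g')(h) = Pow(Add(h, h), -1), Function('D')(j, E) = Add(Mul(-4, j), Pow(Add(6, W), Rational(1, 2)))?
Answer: Add(Rational(12521671682, 127), Mul(Rational(-1, 1016), Pow(2, Rational(1, 2)))) ≈ 9.8596e+7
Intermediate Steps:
Function('D')(j, E) = Add(Mul(-4, j), Mul(2, Pow(2, Rational(1, 2)))) (Function('D')(j, E) = Add(Mul(-4, j), Pow(Add(6, 2), Rational(1, 2))) = Add(Mul(-4, j), Pow(8, Rational(1, 2))) = Add(Mul(-4, j), Mul(2, Pow(2, Rational(1, 2)))))
Function('g')(h) = Mul(Rational(1, 2), Pow(h, -1)) (Function('g')(h) = Pow(Mul(2, h), -1) = Mul(Rational(1, 2), Pow(h, -1)))
Add(Mul(Add(-7051, -629), Add(-21183, 8345)), Function('g')(Function('D')(-8, Function('f')(-4)))) = Add(Mul(Add(-7051, -629), Add(-21183, 8345)), Mul(Rational(1, 2), Pow(Add(Mul(-4, -8), Mul(2, Pow(2, Rational(1, 2)))), -1))) = Add(Mul(-7680, -12838), Mul(Rational(1, 2), Pow(Add(32, Mul(2, Pow(2, Rational(1, 2)))), -1))) = Add(98595840, Mul(Rational(1, 2), Pow(Add(32, Mul(2, Pow(2, Rational(1, 2)))), -1)))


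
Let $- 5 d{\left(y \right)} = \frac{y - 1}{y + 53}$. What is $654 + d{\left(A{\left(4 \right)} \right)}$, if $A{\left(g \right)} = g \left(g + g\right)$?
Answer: $\frac{277919}{425} \approx 653.93$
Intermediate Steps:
$A{\left(g \right)} = 2 g^{2}$ ($A{\left(g \right)} = g 2 g = 2 g^{2}$)
$d{\left(y \right)} = - \frac{-1 + y}{5 \left(53 + y\right)}$ ($d{\left(y \right)} = - \frac{\left(y - 1\right) \frac{1}{y + 53}}{5} = - \frac{\left(-1 + y\right) \frac{1}{53 + y}}{5} = - \frac{\frac{1}{53 + y} \left(-1 + y\right)}{5} = - \frac{-1 + y}{5 \left(53 + y\right)}$)
$654 + d{\left(A{\left(4 \right)} \right)} = 654 + \frac{1 - 2 \cdot 4^{2}}{5 \left(53 + 2 \cdot 4^{2}\right)} = 654 + \frac{1 - 2 \cdot 16}{5 \left(53 + 2 \cdot 16\right)} = 654 + \frac{1 - 32}{5 \left(53 + 32\right)} = 654 + \frac{1 - 32}{5 \cdot 85} = 654 + \frac{1}{5} \cdot \frac{1}{85} \left(-31\right) = 654 - \frac{31}{425} = \frac{277919}{425}$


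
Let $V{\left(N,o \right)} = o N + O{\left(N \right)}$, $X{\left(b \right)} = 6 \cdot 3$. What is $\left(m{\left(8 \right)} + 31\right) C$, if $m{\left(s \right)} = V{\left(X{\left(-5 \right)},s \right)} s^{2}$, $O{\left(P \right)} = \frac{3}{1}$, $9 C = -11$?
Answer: $- \frac{103829}{9} \approx -11537.0$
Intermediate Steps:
$C = - \frac{11}{9}$ ($C = \frac{1}{9} \left(-11\right) = - \frac{11}{9} \approx -1.2222$)
$O{\left(P \right)} = 3$ ($O{\left(P \right)} = 3 \cdot 1 = 3$)
$X{\left(b \right)} = 18$
$V{\left(N,o \right)} = 3 + N o$ ($V{\left(N,o \right)} = o N + 3 = N o + 3 = 3 + N o$)
$m{\left(s \right)} = s^{2} \left(3 + 18 s\right)$ ($m{\left(s \right)} = \left(3 + 18 s\right) s^{2} = s^{2} \left(3 + 18 s\right)$)
$\left(m{\left(8 \right)} + 31\right) C = \left(8^{2} \left(3 + 18 \cdot 8\right) + 31\right) \left(- \frac{11}{9}\right) = \left(64 \left(3 + 144\right) + 31\right) \left(- \frac{11}{9}\right) = \left(64 \cdot 147 + 31\right) \left(- \frac{11}{9}\right) = \left(9408 + 31\right) \left(- \frac{11}{9}\right) = 9439 \left(- \frac{11}{9}\right) = - \frac{103829}{9}$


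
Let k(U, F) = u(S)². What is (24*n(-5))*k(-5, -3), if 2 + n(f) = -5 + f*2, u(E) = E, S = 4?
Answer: -6528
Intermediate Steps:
k(U, F) = 16 (k(U, F) = 4² = 16)
n(f) = -7 + 2*f (n(f) = -2 + (-5 + f*2) = -2 + (-5 + 2*f) = -7 + 2*f)
(24*n(-5))*k(-5, -3) = (24*(-7 + 2*(-5)))*16 = (24*(-7 - 10))*16 = (24*(-17))*16 = -408*16 = -6528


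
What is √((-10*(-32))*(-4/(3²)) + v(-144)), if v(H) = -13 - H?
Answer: I*√101/3 ≈ 3.35*I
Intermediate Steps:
√((-10*(-32))*(-4/(3²)) + v(-144)) = √((-10*(-32))*(-4/(3²)) + (-13 - 1*(-144))) = √(320*(-4/9) + (-13 + 144)) = √(320*(-4*⅑) + 131) = √(320*(-4/9) + 131) = √(-1280/9 + 131) = √(-101/9) = I*√101/3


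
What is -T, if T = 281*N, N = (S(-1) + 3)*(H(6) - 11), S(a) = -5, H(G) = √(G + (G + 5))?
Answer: -6182 + 562*√17 ≈ -3864.8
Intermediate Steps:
H(G) = √(5 + 2*G) (H(G) = √(G + (5 + G)) = √(5 + 2*G))
N = 22 - 2*√17 (N = (-5 + 3)*(√(5 + 2*6) - 11) = -2*(√(5 + 12) - 11) = -2*(√17 - 11) = -2*(-11 + √17) = 22 - 2*√17 ≈ 13.754)
T = 6182 - 562*√17 (T = 281*(22 - 2*√17) = 6182 - 562*√17 ≈ 3864.8)
-T = -(6182 - 562*√17) = -6182 + 562*√17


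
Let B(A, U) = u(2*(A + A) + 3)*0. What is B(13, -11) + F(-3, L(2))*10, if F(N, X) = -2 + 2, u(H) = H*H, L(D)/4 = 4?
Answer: 0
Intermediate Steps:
L(D) = 16 (L(D) = 4*4 = 16)
u(H) = H²
F(N, X) = 0
B(A, U) = 0 (B(A, U) = (2*(A + A) + 3)²*0 = (2*(2*A) + 3)²*0 = (4*A + 3)²*0 = (3 + 4*A)²*0 = 0)
B(13, -11) + F(-3, L(2))*10 = 0 + 0*10 = 0 + 0 = 0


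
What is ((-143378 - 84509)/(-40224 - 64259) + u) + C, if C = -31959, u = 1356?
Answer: -3197265362/104483 ≈ -30601.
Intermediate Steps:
((-143378 - 84509)/(-40224 - 64259) + u) + C = ((-143378 - 84509)/(-40224 - 64259) + 1356) - 31959 = (-227887/(-104483) + 1356) - 31959 = (-227887*(-1/104483) + 1356) - 31959 = (227887/104483 + 1356) - 31959 = 141906835/104483 - 31959 = -3197265362/104483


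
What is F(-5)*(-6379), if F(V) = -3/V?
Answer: -19137/5 ≈ -3827.4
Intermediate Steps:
F(-5)*(-6379) = -3/(-5)*(-6379) = -3*(-⅕)*(-6379) = (⅗)*(-6379) = -19137/5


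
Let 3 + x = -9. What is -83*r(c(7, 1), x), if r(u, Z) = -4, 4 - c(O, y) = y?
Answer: 332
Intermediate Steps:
x = -12 (x = -3 - 9 = -12)
c(O, y) = 4 - y
-83*r(c(7, 1), x) = -83*(-4) = 332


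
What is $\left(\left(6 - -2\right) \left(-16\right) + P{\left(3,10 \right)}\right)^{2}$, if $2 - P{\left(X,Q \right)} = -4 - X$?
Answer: $14161$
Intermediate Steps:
$P{\left(X,Q \right)} = 6 + X$ ($P{\left(X,Q \right)} = 2 - \left(-4 - X\right) = 2 + \left(4 + X\right) = 6 + X$)
$\left(\left(6 - -2\right) \left(-16\right) + P{\left(3,10 \right)}\right)^{2} = \left(\left(6 - -2\right) \left(-16\right) + \left(6 + 3\right)\right)^{2} = \left(\left(6 + 2\right) \left(-16\right) + 9\right)^{2} = \left(8 \left(-16\right) + 9\right)^{2} = \left(-128 + 9\right)^{2} = \left(-119\right)^{2} = 14161$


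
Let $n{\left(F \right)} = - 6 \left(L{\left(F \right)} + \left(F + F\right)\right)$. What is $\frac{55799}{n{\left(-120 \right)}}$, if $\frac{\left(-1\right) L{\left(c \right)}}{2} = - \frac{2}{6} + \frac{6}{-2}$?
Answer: $\frac{55799}{1400} \approx 39.856$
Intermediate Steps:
$L{\left(c \right)} = \frac{20}{3}$ ($L{\left(c \right)} = - 2 \left(- \frac{2}{6} + \frac{6}{-2}\right) = - 2 \left(\left(-2\right) \frac{1}{6} + 6 \left(- \frac{1}{2}\right)\right) = - 2 \left(- \frac{1}{3} - 3\right) = \left(-2\right) \left(- \frac{10}{3}\right) = \frac{20}{3}$)
$n{\left(F \right)} = -40 - 12 F$ ($n{\left(F \right)} = - 6 \left(\frac{20}{3} + \left(F + F\right)\right) = - 6 \left(\frac{20}{3} + 2 F\right) = -40 - 12 F$)
$\frac{55799}{n{\left(-120 \right)}} = \frac{55799}{-40 - -1440} = \frac{55799}{-40 + 1440} = \frac{55799}{1400}$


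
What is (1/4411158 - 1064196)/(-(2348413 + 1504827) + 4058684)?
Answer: -4694336698967/906245944152 ≈ -5.1800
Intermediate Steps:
(1/4411158 - 1064196)/(-(2348413 + 1504827) + 4058684) = (1/4411158 - 1064196)/(-1*3853240 + 4058684) = -4694336698967/(4411158*(-3853240 + 4058684)) = -4694336698967/4411158/205444 = -4694336698967/4411158*1/205444 = -4694336698967/906245944152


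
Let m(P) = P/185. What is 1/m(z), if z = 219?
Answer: 185/219 ≈ 0.84475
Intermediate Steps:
m(P) = P/185 (m(P) = P*(1/185) = P/185)
1/m(z) = 1/((1/185)*219) = 1/(219/185) = 185/219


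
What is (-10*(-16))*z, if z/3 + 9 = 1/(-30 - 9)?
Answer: -56320/13 ≈ -4332.3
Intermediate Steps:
z = -352/13 (z = -27 + 3/(-30 - 9) = -27 + 3/(-39) = -27 + 3*(-1/39) = -27 - 1/13 = -352/13 ≈ -27.077)
(-10*(-16))*z = -10*(-16)*(-352/13) = 160*(-352/13) = -56320/13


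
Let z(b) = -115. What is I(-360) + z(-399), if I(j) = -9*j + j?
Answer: 2765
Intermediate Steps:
I(j) = -8*j
I(-360) + z(-399) = -8*(-360) - 115 = 2880 - 115 = 2765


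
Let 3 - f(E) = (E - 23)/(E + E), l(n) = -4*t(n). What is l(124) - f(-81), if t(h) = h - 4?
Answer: -39071/81 ≈ -482.36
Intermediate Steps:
t(h) = -4 + h
l(n) = 16 - 4*n (l(n) = -4*(-4 + n) = 16 - 4*n)
f(E) = 3 - (-23 + E)/(2*E) (f(E) = 3 - (E - 23)/(E + E) = 3 - (-23 + E)/(2*E))
l(124) - f(-81) = (16 - 4*124) - (23 + 5*(-81))/(2*(-81)) = (16 - 496) - (-1)*(23 - 405)/(2*81) = -480 - (-1)*(-382)/(2*81) = -480 - 1*191/81 = -480 - 191/81 = -39071/81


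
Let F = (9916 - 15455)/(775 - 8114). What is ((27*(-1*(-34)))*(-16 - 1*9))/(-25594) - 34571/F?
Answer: -16998677348/371113 ≈ -45805.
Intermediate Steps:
F = 5539/7339 (F = -5539/(-7339) = -5539*(-1/7339) = 5539/7339 ≈ 0.75473)
((27*(-1*(-34)))*(-16 - 1*9))/(-25594) - 34571/F = ((27*(-1*(-34)))*(-16 - 1*9))/(-25594) - 34571/5539/7339 = ((27*34)*(-16 - 9))*(-1/25594) - 34571*7339/5539 = (918*(-25))*(-1/25594) - 1328359/29 = -22950*(-1/25594) - 1328359/29 = 11475/12797 - 1328359/29 = -16998677348/371113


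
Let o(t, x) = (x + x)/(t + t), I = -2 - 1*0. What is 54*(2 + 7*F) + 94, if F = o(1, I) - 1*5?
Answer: -2444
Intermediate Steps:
I = -2 (I = -2 + 0 = -2)
o(t, x) = x/t (o(t, x) = (2*x)/((2*t)) = (2*x)*(1/(2*t)) = x/t)
F = -7 (F = -2/1 - 1*5 = -2*1 - 5 = -2 - 5 = -7)
54*(2 + 7*F) + 94 = 54*(2 + 7*(-7)) + 94 = 54*(2 - 49) + 94 = 54*(-47) + 94 = -2538 + 94 = -2444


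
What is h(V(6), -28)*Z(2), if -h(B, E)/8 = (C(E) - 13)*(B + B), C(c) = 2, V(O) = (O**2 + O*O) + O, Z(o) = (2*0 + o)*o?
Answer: 54912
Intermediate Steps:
Z(o) = o**2 (Z(o) = (0 + o)*o = o*o = o**2)
V(O) = O + 2*O**2 (V(O) = (O**2 + O**2) + O = 2*O**2 + O = O + 2*O**2)
h(B, E) = 176*B (h(B, E) = -8*(2 - 13)*(B + B) = -(-88)*2*B = -(-176)*B = 176*B)
h(V(6), -28)*Z(2) = (176*(6*(1 + 2*6)))*2**2 = (176*(6*(1 + 12)))*4 = (176*(6*13))*4 = (176*78)*4 = 13728*4 = 54912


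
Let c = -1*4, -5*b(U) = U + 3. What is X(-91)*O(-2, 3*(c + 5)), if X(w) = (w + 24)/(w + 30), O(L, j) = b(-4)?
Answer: 67/305 ≈ 0.21967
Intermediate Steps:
b(U) = -3/5 - U/5 (b(U) = -(U + 3)/5 = -(3 + U)/5 = -3/5 - U/5)
c = -4
O(L, j) = 1/5 (O(L, j) = -3/5 - 1/5*(-4) = -3/5 + 4/5 = 1/5)
X(w) = (24 + w)/(30 + w)
X(-91)*O(-2, 3*(c + 5)) = ((24 - 91)/(30 - 91))*(1/5) = (-67/(-61))*(1/5) = -1/61*(-67)*(1/5) = (67/61)*(1/5) = 67/305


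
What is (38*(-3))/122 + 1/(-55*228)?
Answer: -714841/764940 ≈ -0.93451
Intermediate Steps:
(38*(-3))/122 + 1/(-55*228) = -114*1/122 - 1/55*1/228 = -57/61 - 1/12540 = -714841/764940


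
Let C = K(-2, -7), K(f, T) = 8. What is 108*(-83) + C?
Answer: -8956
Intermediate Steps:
C = 8
108*(-83) + C = 108*(-83) + 8 = -8964 + 8 = -8956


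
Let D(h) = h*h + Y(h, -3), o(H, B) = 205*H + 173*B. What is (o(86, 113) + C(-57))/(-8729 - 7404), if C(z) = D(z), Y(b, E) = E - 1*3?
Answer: -40422/16133 ≈ -2.5055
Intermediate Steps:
Y(b, E) = -3 + E (Y(b, E) = E - 3 = -3 + E)
o(H, B) = 173*B + 205*H
D(h) = -6 + h² (D(h) = h*h + (-3 - 3) = h² - 6 = -6 + h²)
C(z) = -6 + z²
(o(86, 113) + C(-57))/(-8729 - 7404) = ((173*113 + 205*86) + (-6 + (-57)²))/(-8729 - 7404) = ((19549 + 17630) + (-6 + 3249))/(-16133) = (37179 + 3243)*(-1/16133) = 40422*(-1/16133) = -40422/16133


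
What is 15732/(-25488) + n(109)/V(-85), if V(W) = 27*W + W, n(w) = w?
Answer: -69827/105315 ≈ -0.66303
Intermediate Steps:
V(W) = 28*W
15732/(-25488) + n(109)/V(-85) = 15732/(-25488) + 109/((28*(-85))) = 15732*(-1/25488) + 109/(-2380) = -437/708 + 109*(-1/2380) = -437/708 - 109/2380 = -69827/105315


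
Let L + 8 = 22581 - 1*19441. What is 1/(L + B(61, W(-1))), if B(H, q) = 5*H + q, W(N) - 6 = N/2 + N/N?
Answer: 2/6887 ≈ 0.00029040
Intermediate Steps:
W(N) = 7 + N/2 (W(N) = 6 + (N/2 + N/N) = 6 + (N*(1/2) + 1) = 6 + (N/2 + 1) = 6 + (1 + N/2) = 7 + N/2)
B(H, q) = q + 5*H
L = 3132 (L = -8 + (22581 - 1*19441) = -8 + (22581 - 19441) = -8 + 3140 = 3132)
1/(L + B(61, W(-1))) = 1/(3132 + ((7 + (1/2)*(-1)) + 5*61)) = 1/(3132 + ((7 - 1/2) + 305)) = 1/(3132 + (13/2 + 305)) = 1/(3132 + 623/2) = 1/(6887/2) = 2/6887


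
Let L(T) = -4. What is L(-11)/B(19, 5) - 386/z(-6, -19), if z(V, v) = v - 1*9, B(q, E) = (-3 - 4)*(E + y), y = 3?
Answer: 97/7 ≈ 13.857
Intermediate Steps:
B(q, E) = -21 - 7*E (B(q, E) = (-3 - 4)*(E + 3) = -7*(3 + E) = -21 - 7*E)
z(V, v) = -9 + v (z(V, v) = v - 9 = -9 + v)
L(-11)/B(19, 5) - 386/z(-6, -19) = -4/(-21 - 7*5) - 386/(-9 - 19) = -4/(-21 - 35) - 386/(-28) = -4/(-56) - 386*(-1/28) = -4*(-1/56) + 193/14 = 1/14 + 193/14 = 97/7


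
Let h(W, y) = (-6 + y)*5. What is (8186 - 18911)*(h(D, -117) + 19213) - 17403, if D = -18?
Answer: -199480953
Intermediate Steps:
h(W, y) = -30 + 5*y
(8186 - 18911)*(h(D, -117) + 19213) - 17403 = (8186 - 18911)*((-30 + 5*(-117)) + 19213) - 17403 = -10725*((-30 - 585) + 19213) - 17403 = -10725*(-615 + 19213) - 17403 = -10725*18598 - 17403 = -199463550 - 17403 = -199480953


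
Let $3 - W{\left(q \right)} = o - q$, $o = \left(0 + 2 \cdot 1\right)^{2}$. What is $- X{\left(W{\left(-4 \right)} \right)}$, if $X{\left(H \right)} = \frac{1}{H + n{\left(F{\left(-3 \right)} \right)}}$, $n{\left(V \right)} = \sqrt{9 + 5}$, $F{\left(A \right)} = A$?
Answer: $\frac{5}{11} + \frac{\sqrt{14}}{11} \approx 0.7947$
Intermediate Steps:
$n{\left(V \right)} = \sqrt{14}$
$o = 4$ ($o = \left(0 + 2\right)^{2} = 2^{2} = 4$)
$W{\left(q \right)} = -1 + q$ ($W{\left(q \right)} = 3 - \left(4 - q\right) = 3 + \left(-4 + q\right) = -1 + q$)
$X{\left(H \right)} = \frac{1}{H + \sqrt{14}}$
$- X{\left(W{\left(-4 \right)} \right)} = - \frac{1}{\left(-1 - 4\right) + \sqrt{14}} = - \frac{1}{-5 + \sqrt{14}}$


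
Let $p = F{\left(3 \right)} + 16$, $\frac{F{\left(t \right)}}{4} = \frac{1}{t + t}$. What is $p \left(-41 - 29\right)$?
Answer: $- \frac{3500}{3} \approx -1166.7$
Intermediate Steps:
$F{\left(t \right)} = \frac{2}{t}$ ($F{\left(t \right)} = \frac{4}{t + t} = \frac{4}{2 t} = 4 \frac{1}{2 t} = \frac{2}{t}$)
$p = \frac{50}{3}$ ($p = \frac{2}{3} + 16 = \frac{50}{3} \approx 16.667$)
$p \left(-41 - 29\right) = \frac{50 \left(-41 - 29\right)}{3} = \frac{50}{3} \left(-70\right) = - \frac{3500}{3}$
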